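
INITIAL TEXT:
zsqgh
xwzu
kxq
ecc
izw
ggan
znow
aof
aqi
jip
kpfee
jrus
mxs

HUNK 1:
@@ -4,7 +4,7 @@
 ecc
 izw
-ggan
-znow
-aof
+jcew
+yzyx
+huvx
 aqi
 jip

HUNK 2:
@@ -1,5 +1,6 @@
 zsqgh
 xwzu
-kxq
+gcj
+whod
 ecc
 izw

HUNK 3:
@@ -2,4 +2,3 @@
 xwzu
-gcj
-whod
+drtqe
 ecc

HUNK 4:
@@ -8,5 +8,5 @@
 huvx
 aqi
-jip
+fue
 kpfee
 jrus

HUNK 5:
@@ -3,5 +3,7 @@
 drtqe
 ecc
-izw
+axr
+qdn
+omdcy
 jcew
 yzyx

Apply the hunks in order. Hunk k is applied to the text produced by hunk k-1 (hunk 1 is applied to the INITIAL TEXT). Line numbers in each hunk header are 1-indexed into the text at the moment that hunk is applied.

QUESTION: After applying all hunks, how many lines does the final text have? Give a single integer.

Answer: 15

Derivation:
Hunk 1: at line 4 remove [ggan,znow,aof] add [jcew,yzyx,huvx] -> 13 lines: zsqgh xwzu kxq ecc izw jcew yzyx huvx aqi jip kpfee jrus mxs
Hunk 2: at line 1 remove [kxq] add [gcj,whod] -> 14 lines: zsqgh xwzu gcj whod ecc izw jcew yzyx huvx aqi jip kpfee jrus mxs
Hunk 3: at line 2 remove [gcj,whod] add [drtqe] -> 13 lines: zsqgh xwzu drtqe ecc izw jcew yzyx huvx aqi jip kpfee jrus mxs
Hunk 4: at line 8 remove [jip] add [fue] -> 13 lines: zsqgh xwzu drtqe ecc izw jcew yzyx huvx aqi fue kpfee jrus mxs
Hunk 5: at line 3 remove [izw] add [axr,qdn,omdcy] -> 15 lines: zsqgh xwzu drtqe ecc axr qdn omdcy jcew yzyx huvx aqi fue kpfee jrus mxs
Final line count: 15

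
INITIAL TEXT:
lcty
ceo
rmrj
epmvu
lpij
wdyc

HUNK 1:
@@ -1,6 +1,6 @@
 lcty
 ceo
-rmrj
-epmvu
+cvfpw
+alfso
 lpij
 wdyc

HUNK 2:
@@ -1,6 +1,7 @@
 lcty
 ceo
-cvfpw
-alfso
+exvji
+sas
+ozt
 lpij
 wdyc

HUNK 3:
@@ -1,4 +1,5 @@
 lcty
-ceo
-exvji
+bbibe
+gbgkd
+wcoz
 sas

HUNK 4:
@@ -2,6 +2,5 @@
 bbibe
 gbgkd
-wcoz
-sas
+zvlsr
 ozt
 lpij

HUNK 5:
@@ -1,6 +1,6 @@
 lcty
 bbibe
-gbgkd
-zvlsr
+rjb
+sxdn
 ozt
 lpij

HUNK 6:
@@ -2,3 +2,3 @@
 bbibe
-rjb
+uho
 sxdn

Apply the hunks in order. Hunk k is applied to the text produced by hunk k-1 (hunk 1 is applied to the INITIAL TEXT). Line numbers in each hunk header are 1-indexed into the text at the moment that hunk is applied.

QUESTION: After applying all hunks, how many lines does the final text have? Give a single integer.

Answer: 7

Derivation:
Hunk 1: at line 1 remove [rmrj,epmvu] add [cvfpw,alfso] -> 6 lines: lcty ceo cvfpw alfso lpij wdyc
Hunk 2: at line 1 remove [cvfpw,alfso] add [exvji,sas,ozt] -> 7 lines: lcty ceo exvji sas ozt lpij wdyc
Hunk 3: at line 1 remove [ceo,exvji] add [bbibe,gbgkd,wcoz] -> 8 lines: lcty bbibe gbgkd wcoz sas ozt lpij wdyc
Hunk 4: at line 2 remove [wcoz,sas] add [zvlsr] -> 7 lines: lcty bbibe gbgkd zvlsr ozt lpij wdyc
Hunk 5: at line 1 remove [gbgkd,zvlsr] add [rjb,sxdn] -> 7 lines: lcty bbibe rjb sxdn ozt lpij wdyc
Hunk 6: at line 2 remove [rjb] add [uho] -> 7 lines: lcty bbibe uho sxdn ozt lpij wdyc
Final line count: 7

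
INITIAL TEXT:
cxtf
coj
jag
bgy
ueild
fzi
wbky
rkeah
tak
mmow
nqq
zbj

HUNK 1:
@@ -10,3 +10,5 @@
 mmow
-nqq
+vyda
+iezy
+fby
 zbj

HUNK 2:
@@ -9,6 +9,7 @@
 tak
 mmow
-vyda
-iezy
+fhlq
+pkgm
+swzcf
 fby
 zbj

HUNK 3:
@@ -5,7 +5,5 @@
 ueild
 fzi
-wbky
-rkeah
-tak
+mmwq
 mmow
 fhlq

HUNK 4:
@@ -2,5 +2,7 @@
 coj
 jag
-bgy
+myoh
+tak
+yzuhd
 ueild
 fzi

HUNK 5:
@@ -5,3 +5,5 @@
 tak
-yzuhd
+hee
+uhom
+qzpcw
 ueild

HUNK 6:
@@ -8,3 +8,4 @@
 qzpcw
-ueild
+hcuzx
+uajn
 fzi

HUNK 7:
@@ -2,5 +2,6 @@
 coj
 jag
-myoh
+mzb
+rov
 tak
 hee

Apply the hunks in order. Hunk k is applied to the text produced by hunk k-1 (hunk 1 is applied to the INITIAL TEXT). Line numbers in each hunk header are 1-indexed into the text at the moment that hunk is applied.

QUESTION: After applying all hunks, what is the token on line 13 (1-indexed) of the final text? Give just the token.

Answer: mmwq

Derivation:
Hunk 1: at line 10 remove [nqq] add [vyda,iezy,fby] -> 14 lines: cxtf coj jag bgy ueild fzi wbky rkeah tak mmow vyda iezy fby zbj
Hunk 2: at line 9 remove [vyda,iezy] add [fhlq,pkgm,swzcf] -> 15 lines: cxtf coj jag bgy ueild fzi wbky rkeah tak mmow fhlq pkgm swzcf fby zbj
Hunk 3: at line 5 remove [wbky,rkeah,tak] add [mmwq] -> 13 lines: cxtf coj jag bgy ueild fzi mmwq mmow fhlq pkgm swzcf fby zbj
Hunk 4: at line 2 remove [bgy] add [myoh,tak,yzuhd] -> 15 lines: cxtf coj jag myoh tak yzuhd ueild fzi mmwq mmow fhlq pkgm swzcf fby zbj
Hunk 5: at line 5 remove [yzuhd] add [hee,uhom,qzpcw] -> 17 lines: cxtf coj jag myoh tak hee uhom qzpcw ueild fzi mmwq mmow fhlq pkgm swzcf fby zbj
Hunk 6: at line 8 remove [ueild] add [hcuzx,uajn] -> 18 lines: cxtf coj jag myoh tak hee uhom qzpcw hcuzx uajn fzi mmwq mmow fhlq pkgm swzcf fby zbj
Hunk 7: at line 2 remove [myoh] add [mzb,rov] -> 19 lines: cxtf coj jag mzb rov tak hee uhom qzpcw hcuzx uajn fzi mmwq mmow fhlq pkgm swzcf fby zbj
Final line 13: mmwq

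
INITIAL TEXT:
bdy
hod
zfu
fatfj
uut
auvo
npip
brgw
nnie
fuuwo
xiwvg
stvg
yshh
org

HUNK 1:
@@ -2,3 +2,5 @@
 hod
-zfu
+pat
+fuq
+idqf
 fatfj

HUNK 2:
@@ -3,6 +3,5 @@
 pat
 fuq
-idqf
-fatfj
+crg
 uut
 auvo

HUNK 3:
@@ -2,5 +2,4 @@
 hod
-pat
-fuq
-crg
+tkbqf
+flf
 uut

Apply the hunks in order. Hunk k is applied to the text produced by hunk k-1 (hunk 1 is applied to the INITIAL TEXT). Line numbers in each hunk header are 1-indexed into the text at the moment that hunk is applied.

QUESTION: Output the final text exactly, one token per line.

Answer: bdy
hod
tkbqf
flf
uut
auvo
npip
brgw
nnie
fuuwo
xiwvg
stvg
yshh
org

Derivation:
Hunk 1: at line 2 remove [zfu] add [pat,fuq,idqf] -> 16 lines: bdy hod pat fuq idqf fatfj uut auvo npip brgw nnie fuuwo xiwvg stvg yshh org
Hunk 2: at line 3 remove [idqf,fatfj] add [crg] -> 15 lines: bdy hod pat fuq crg uut auvo npip brgw nnie fuuwo xiwvg stvg yshh org
Hunk 3: at line 2 remove [pat,fuq,crg] add [tkbqf,flf] -> 14 lines: bdy hod tkbqf flf uut auvo npip brgw nnie fuuwo xiwvg stvg yshh org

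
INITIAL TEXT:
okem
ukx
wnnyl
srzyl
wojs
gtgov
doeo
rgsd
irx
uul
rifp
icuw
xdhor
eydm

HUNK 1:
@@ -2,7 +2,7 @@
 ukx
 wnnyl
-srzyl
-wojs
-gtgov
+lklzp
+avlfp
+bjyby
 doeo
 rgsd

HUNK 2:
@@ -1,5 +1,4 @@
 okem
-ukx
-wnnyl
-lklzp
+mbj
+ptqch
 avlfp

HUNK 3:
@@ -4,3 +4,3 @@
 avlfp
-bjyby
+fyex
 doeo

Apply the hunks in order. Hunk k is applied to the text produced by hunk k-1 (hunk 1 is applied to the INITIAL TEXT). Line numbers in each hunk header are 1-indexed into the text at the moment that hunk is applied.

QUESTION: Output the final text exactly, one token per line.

Hunk 1: at line 2 remove [srzyl,wojs,gtgov] add [lklzp,avlfp,bjyby] -> 14 lines: okem ukx wnnyl lklzp avlfp bjyby doeo rgsd irx uul rifp icuw xdhor eydm
Hunk 2: at line 1 remove [ukx,wnnyl,lklzp] add [mbj,ptqch] -> 13 lines: okem mbj ptqch avlfp bjyby doeo rgsd irx uul rifp icuw xdhor eydm
Hunk 3: at line 4 remove [bjyby] add [fyex] -> 13 lines: okem mbj ptqch avlfp fyex doeo rgsd irx uul rifp icuw xdhor eydm

Answer: okem
mbj
ptqch
avlfp
fyex
doeo
rgsd
irx
uul
rifp
icuw
xdhor
eydm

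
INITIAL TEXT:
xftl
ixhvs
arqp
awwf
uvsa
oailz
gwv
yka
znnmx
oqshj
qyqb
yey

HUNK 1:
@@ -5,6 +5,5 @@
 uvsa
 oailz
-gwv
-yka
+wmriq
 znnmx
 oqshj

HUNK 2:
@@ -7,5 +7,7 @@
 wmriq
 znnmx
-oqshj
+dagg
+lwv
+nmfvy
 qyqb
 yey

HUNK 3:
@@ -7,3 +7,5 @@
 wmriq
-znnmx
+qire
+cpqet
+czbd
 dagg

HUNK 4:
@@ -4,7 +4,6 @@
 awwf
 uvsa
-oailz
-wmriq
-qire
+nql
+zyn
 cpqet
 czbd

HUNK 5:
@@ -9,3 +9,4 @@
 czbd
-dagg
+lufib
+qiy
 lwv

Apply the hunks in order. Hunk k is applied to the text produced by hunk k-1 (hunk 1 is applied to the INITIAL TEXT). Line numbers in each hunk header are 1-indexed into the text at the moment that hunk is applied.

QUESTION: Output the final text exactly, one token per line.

Answer: xftl
ixhvs
arqp
awwf
uvsa
nql
zyn
cpqet
czbd
lufib
qiy
lwv
nmfvy
qyqb
yey

Derivation:
Hunk 1: at line 5 remove [gwv,yka] add [wmriq] -> 11 lines: xftl ixhvs arqp awwf uvsa oailz wmriq znnmx oqshj qyqb yey
Hunk 2: at line 7 remove [oqshj] add [dagg,lwv,nmfvy] -> 13 lines: xftl ixhvs arqp awwf uvsa oailz wmriq znnmx dagg lwv nmfvy qyqb yey
Hunk 3: at line 7 remove [znnmx] add [qire,cpqet,czbd] -> 15 lines: xftl ixhvs arqp awwf uvsa oailz wmriq qire cpqet czbd dagg lwv nmfvy qyqb yey
Hunk 4: at line 4 remove [oailz,wmriq,qire] add [nql,zyn] -> 14 lines: xftl ixhvs arqp awwf uvsa nql zyn cpqet czbd dagg lwv nmfvy qyqb yey
Hunk 5: at line 9 remove [dagg] add [lufib,qiy] -> 15 lines: xftl ixhvs arqp awwf uvsa nql zyn cpqet czbd lufib qiy lwv nmfvy qyqb yey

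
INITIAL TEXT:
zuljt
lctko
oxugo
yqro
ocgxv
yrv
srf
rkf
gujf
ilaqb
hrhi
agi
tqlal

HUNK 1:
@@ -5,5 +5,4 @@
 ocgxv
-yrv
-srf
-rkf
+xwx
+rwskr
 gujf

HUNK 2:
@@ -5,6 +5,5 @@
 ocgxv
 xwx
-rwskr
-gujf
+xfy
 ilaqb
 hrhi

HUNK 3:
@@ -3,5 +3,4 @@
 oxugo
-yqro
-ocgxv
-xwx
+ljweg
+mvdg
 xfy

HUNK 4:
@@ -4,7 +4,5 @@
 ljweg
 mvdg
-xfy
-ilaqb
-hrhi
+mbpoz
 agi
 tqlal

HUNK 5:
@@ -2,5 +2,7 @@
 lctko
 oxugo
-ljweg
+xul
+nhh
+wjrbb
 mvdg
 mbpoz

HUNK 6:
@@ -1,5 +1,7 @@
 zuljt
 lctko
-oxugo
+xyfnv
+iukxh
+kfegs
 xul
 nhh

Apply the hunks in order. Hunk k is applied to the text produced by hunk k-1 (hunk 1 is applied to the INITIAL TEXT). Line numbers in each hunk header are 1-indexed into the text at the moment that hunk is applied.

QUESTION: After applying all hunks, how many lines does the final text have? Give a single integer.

Answer: 12

Derivation:
Hunk 1: at line 5 remove [yrv,srf,rkf] add [xwx,rwskr] -> 12 lines: zuljt lctko oxugo yqro ocgxv xwx rwskr gujf ilaqb hrhi agi tqlal
Hunk 2: at line 5 remove [rwskr,gujf] add [xfy] -> 11 lines: zuljt lctko oxugo yqro ocgxv xwx xfy ilaqb hrhi agi tqlal
Hunk 3: at line 3 remove [yqro,ocgxv,xwx] add [ljweg,mvdg] -> 10 lines: zuljt lctko oxugo ljweg mvdg xfy ilaqb hrhi agi tqlal
Hunk 4: at line 4 remove [xfy,ilaqb,hrhi] add [mbpoz] -> 8 lines: zuljt lctko oxugo ljweg mvdg mbpoz agi tqlal
Hunk 5: at line 2 remove [ljweg] add [xul,nhh,wjrbb] -> 10 lines: zuljt lctko oxugo xul nhh wjrbb mvdg mbpoz agi tqlal
Hunk 6: at line 1 remove [oxugo] add [xyfnv,iukxh,kfegs] -> 12 lines: zuljt lctko xyfnv iukxh kfegs xul nhh wjrbb mvdg mbpoz agi tqlal
Final line count: 12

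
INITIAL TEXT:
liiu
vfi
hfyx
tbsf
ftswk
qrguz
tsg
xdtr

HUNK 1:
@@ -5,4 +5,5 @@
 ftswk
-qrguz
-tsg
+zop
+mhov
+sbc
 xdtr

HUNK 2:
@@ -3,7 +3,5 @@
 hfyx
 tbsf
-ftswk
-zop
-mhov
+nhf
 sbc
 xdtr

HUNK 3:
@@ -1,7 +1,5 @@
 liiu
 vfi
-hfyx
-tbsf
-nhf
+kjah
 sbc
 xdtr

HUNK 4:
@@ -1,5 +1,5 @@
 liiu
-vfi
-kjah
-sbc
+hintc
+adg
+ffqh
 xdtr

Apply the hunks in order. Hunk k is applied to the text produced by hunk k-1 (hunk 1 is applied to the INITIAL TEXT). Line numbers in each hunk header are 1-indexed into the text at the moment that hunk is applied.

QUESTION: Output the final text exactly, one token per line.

Hunk 1: at line 5 remove [qrguz,tsg] add [zop,mhov,sbc] -> 9 lines: liiu vfi hfyx tbsf ftswk zop mhov sbc xdtr
Hunk 2: at line 3 remove [ftswk,zop,mhov] add [nhf] -> 7 lines: liiu vfi hfyx tbsf nhf sbc xdtr
Hunk 3: at line 1 remove [hfyx,tbsf,nhf] add [kjah] -> 5 lines: liiu vfi kjah sbc xdtr
Hunk 4: at line 1 remove [vfi,kjah,sbc] add [hintc,adg,ffqh] -> 5 lines: liiu hintc adg ffqh xdtr

Answer: liiu
hintc
adg
ffqh
xdtr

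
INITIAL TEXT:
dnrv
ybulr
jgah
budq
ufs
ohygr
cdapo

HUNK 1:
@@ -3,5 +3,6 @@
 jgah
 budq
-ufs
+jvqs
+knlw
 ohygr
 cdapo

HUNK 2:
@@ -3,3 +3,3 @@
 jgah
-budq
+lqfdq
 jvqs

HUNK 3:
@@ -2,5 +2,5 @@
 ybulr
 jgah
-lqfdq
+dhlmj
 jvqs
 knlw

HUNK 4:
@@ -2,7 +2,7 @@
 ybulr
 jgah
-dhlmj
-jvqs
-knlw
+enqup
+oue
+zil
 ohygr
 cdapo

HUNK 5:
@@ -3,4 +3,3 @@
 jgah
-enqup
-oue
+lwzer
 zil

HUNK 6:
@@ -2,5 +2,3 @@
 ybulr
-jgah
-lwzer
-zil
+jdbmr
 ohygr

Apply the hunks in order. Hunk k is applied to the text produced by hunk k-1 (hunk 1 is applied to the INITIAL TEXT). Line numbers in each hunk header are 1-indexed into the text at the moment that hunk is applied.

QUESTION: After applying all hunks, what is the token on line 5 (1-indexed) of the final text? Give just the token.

Hunk 1: at line 3 remove [ufs] add [jvqs,knlw] -> 8 lines: dnrv ybulr jgah budq jvqs knlw ohygr cdapo
Hunk 2: at line 3 remove [budq] add [lqfdq] -> 8 lines: dnrv ybulr jgah lqfdq jvqs knlw ohygr cdapo
Hunk 3: at line 2 remove [lqfdq] add [dhlmj] -> 8 lines: dnrv ybulr jgah dhlmj jvqs knlw ohygr cdapo
Hunk 4: at line 2 remove [dhlmj,jvqs,knlw] add [enqup,oue,zil] -> 8 lines: dnrv ybulr jgah enqup oue zil ohygr cdapo
Hunk 5: at line 3 remove [enqup,oue] add [lwzer] -> 7 lines: dnrv ybulr jgah lwzer zil ohygr cdapo
Hunk 6: at line 2 remove [jgah,lwzer,zil] add [jdbmr] -> 5 lines: dnrv ybulr jdbmr ohygr cdapo
Final line 5: cdapo

Answer: cdapo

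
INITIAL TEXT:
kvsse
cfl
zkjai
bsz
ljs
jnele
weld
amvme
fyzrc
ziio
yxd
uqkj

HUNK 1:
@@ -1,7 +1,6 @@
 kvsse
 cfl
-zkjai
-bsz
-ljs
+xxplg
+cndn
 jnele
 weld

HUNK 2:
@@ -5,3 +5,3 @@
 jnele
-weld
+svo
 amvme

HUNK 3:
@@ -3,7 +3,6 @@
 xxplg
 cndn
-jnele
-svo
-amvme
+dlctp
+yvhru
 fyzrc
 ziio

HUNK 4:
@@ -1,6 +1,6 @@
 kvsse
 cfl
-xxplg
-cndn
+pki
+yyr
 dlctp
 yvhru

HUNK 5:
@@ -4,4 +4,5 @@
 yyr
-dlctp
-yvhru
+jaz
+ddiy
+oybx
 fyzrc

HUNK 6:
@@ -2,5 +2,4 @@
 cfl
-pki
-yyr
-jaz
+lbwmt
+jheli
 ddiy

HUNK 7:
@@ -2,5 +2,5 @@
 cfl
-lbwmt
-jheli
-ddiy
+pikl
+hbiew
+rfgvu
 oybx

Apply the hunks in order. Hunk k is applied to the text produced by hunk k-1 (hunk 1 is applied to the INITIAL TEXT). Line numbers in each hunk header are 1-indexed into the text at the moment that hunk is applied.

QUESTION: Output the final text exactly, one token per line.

Hunk 1: at line 1 remove [zkjai,bsz,ljs] add [xxplg,cndn] -> 11 lines: kvsse cfl xxplg cndn jnele weld amvme fyzrc ziio yxd uqkj
Hunk 2: at line 5 remove [weld] add [svo] -> 11 lines: kvsse cfl xxplg cndn jnele svo amvme fyzrc ziio yxd uqkj
Hunk 3: at line 3 remove [jnele,svo,amvme] add [dlctp,yvhru] -> 10 lines: kvsse cfl xxplg cndn dlctp yvhru fyzrc ziio yxd uqkj
Hunk 4: at line 1 remove [xxplg,cndn] add [pki,yyr] -> 10 lines: kvsse cfl pki yyr dlctp yvhru fyzrc ziio yxd uqkj
Hunk 5: at line 4 remove [dlctp,yvhru] add [jaz,ddiy,oybx] -> 11 lines: kvsse cfl pki yyr jaz ddiy oybx fyzrc ziio yxd uqkj
Hunk 6: at line 2 remove [pki,yyr,jaz] add [lbwmt,jheli] -> 10 lines: kvsse cfl lbwmt jheli ddiy oybx fyzrc ziio yxd uqkj
Hunk 7: at line 2 remove [lbwmt,jheli,ddiy] add [pikl,hbiew,rfgvu] -> 10 lines: kvsse cfl pikl hbiew rfgvu oybx fyzrc ziio yxd uqkj

Answer: kvsse
cfl
pikl
hbiew
rfgvu
oybx
fyzrc
ziio
yxd
uqkj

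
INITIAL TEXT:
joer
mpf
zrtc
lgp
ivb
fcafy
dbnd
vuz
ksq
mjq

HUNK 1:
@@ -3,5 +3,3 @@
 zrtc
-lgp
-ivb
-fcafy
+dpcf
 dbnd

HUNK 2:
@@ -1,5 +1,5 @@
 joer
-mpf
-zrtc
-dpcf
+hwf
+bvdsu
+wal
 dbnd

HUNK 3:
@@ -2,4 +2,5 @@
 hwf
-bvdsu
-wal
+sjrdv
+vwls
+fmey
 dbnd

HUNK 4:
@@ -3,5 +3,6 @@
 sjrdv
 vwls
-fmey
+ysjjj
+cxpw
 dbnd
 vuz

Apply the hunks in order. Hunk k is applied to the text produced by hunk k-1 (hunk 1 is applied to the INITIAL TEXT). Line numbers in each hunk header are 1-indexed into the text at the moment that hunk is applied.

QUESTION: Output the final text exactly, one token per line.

Hunk 1: at line 3 remove [lgp,ivb,fcafy] add [dpcf] -> 8 lines: joer mpf zrtc dpcf dbnd vuz ksq mjq
Hunk 2: at line 1 remove [mpf,zrtc,dpcf] add [hwf,bvdsu,wal] -> 8 lines: joer hwf bvdsu wal dbnd vuz ksq mjq
Hunk 3: at line 2 remove [bvdsu,wal] add [sjrdv,vwls,fmey] -> 9 lines: joer hwf sjrdv vwls fmey dbnd vuz ksq mjq
Hunk 4: at line 3 remove [fmey] add [ysjjj,cxpw] -> 10 lines: joer hwf sjrdv vwls ysjjj cxpw dbnd vuz ksq mjq

Answer: joer
hwf
sjrdv
vwls
ysjjj
cxpw
dbnd
vuz
ksq
mjq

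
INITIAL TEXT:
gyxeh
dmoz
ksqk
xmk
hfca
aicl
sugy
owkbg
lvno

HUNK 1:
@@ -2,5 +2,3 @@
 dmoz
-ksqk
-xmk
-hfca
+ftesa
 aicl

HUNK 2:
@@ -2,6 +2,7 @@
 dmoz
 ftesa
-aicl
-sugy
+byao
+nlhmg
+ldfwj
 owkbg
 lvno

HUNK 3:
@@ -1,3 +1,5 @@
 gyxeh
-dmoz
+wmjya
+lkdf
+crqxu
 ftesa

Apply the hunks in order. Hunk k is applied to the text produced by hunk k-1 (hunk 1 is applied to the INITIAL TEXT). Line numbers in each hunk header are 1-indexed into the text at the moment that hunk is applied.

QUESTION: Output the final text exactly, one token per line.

Answer: gyxeh
wmjya
lkdf
crqxu
ftesa
byao
nlhmg
ldfwj
owkbg
lvno

Derivation:
Hunk 1: at line 2 remove [ksqk,xmk,hfca] add [ftesa] -> 7 lines: gyxeh dmoz ftesa aicl sugy owkbg lvno
Hunk 2: at line 2 remove [aicl,sugy] add [byao,nlhmg,ldfwj] -> 8 lines: gyxeh dmoz ftesa byao nlhmg ldfwj owkbg lvno
Hunk 3: at line 1 remove [dmoz] add [wmjya,lkdf,crqxu] -> 10 lines: gyxeh wmjya lkdf crqxu ftesa byao nlhmg ldfwj owkbg lvno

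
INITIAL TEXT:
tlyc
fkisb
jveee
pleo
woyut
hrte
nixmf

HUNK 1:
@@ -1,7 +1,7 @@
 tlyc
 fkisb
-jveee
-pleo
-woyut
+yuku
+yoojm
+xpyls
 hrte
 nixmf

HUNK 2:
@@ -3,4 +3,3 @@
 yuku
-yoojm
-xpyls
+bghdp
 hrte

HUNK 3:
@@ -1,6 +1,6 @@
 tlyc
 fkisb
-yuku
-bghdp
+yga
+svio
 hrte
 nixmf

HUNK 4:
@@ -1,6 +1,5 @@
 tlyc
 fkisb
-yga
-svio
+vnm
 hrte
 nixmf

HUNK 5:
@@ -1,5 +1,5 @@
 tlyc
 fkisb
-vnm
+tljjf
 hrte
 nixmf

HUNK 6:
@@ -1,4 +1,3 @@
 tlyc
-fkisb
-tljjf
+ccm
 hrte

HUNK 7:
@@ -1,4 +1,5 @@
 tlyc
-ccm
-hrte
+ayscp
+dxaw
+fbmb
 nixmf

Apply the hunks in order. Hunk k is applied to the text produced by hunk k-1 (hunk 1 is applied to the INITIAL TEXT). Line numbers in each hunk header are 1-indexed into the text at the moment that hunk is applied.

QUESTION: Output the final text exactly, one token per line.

Hunk 1: at line 1 remove [jveee,pleo,woyut] add [yuku,yoojm,xpyls] -> 7 lines: tlyc fkisb yuku yoojm xpyls hrte nixmf
Hunk 2: at line 3 remove [yoojm,xpyls] add [bghdp] -> 6 lines: tlyc fkisb yuku bghdp hrte nixmf
Hunk 3: at line 1 remove [yuku,bghdp] add [yga,svio] -> 6 lines: tlyc fkisb yga svio hrte nixmf
Hunk 4: at line 1 remove [yga,svio] add [vnm] -> 5 lines: tlyc fkisb vnm hrte nixmf
Hunk 5: at line 1 remove [vnm] add [tljjf] -> 5 lines: tlyc fkisb tljjf hrte nixmf
Hunk 6: at line 1 remove [fkisb,tljjf] add [ccm] -> 4 lines: tlyc ccm hrte nixmf
Hunk 7: at line 1 remove [ccm,hrte] add [ayscp,dxaw,fbmb] -> 5 lines: tlyc ayscp dxaw fbmb nixmf

Answer: tlyc
ayscp
dxaw
fbmb
nixmf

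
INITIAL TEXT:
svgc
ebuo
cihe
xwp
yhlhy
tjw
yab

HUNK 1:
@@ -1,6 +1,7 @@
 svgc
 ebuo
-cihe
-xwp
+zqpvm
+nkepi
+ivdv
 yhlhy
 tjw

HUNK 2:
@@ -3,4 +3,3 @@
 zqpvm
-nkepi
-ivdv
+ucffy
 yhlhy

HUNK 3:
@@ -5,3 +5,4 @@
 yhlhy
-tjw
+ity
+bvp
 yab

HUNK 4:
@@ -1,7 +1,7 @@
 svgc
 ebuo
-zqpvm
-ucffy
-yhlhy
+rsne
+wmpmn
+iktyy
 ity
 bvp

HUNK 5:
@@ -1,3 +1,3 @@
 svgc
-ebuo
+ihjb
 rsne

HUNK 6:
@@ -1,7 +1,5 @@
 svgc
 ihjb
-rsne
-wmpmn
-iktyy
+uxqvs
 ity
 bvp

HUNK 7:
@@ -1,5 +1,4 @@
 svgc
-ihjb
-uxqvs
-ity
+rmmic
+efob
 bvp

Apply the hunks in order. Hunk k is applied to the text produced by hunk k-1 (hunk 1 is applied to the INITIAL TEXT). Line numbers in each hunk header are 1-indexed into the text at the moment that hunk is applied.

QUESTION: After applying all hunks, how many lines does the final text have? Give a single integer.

Hunk 1: at line 1 remove [cihe,xwp] add [zqpvm,nkepi,ivdv] -> 8 lines: svgc ebuo zqpvm nkepi ivdv yhlhy tjw yab
Hunk 2: at line 3 remove [nkepi,ivdv] add [ucffy] -> 7 lines: svgc ebuo zqpvm ucffy yhlhy tjw yab
Hunk 3: at line 5 remove [tjw] add [ity,bvp] -> 8 lines: svgc ebuo zqpvm ucffy yhlhy ity bvp yab
Hunk 4: at line 1 remove [zqpvm,ucffy,yhlhy] add [rsne,wmpmn,iktyy] -> 8 lines: svgc ebuo rsne wmpmn iktyy ity bvp yab
Hunk 5: at line 1 remove [ebuo] add [ihjb] -> 8 lines: svgc ihjb rsne wmpmn iktyy ity bvp yab
Hunk 6: at line 1 remove [rsne,wmpmn,iktyy] add [uxqvs] -> 6 lines: svgc ihjb uxqvs ity bvp yab
Hunk 7: at line 1 remove [ihjb,uxqvs,ity] add [rmmic,efob] -> 5 lines: svgc rmmic efob bvp yab
Final line count: 5

Answer: 5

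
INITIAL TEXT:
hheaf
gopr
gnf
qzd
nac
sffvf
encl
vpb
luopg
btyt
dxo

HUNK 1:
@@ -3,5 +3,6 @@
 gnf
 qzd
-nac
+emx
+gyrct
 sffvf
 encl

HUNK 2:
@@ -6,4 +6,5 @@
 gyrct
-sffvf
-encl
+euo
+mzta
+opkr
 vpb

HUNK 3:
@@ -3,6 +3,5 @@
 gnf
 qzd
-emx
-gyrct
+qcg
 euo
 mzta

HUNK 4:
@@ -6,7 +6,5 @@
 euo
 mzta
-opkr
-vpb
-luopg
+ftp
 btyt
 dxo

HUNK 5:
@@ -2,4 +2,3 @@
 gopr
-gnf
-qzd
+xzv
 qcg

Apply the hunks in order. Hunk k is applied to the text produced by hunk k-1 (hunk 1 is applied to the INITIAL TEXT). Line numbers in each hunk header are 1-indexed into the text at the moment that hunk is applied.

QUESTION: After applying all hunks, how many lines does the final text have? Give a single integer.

Answer: 9

Derivation:
Hunk 1: at line 3 remove [nac] add [emx,gyrct] -> 12 lines: hheaf gopr gnf qzd emx gyrct sffvf encl vpb luopg btyt dxo
Hunk 2: at line 6 remove [sffvf,encl] add [euo,mzta,opkr] -> 13 lines: hheaf gopr gnf qzd emx gyrct euo mzta opkr vpb luopg btyt dxo
Hunk 3: at line 3 remove [emx,gyrct] add [qcg] -> 12 lines: hheaf gopr gnf qzd qcg euo mzta opkr vpb luopg btyt dxo
Hunk 4: at line 6 remove [opkr,vpb,luopg] add [ftp] -> 10 lines: hheaf gopr gnf qzd qcg euo mzta ftp btyt dxo
Hunk 5: at line 2 remove [gnf,qzd] add [xzv] -> 9 lines: hheaf gopr xzv qcg euo mzta ftp btyt dxo
Final line count: 9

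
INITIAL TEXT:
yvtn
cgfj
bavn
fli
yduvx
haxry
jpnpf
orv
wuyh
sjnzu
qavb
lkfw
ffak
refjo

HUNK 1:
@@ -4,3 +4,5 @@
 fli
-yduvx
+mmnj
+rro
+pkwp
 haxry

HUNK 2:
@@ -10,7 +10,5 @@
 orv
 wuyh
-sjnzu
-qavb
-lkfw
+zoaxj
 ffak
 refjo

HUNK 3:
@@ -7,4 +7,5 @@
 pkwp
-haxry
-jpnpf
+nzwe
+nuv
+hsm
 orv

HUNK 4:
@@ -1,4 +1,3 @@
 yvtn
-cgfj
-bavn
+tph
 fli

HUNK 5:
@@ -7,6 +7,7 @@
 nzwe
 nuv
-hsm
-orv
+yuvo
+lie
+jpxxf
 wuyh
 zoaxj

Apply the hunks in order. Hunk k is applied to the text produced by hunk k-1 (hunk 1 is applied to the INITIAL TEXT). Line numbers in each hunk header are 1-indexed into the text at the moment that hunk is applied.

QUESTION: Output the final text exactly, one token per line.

Answer: yvtn
tph
fli
mmnj
rro
pkwp
nzwe
nuv
yuvo
lie
jpxxf
wuyh
zoaxj
ffak
refjo

Derivation:
Hunk 1: at line 4 remove [yduvx] add [mmnj,rro,pkwp] -> 16 lines: yvtn cgfj bavn fli mmnj rro pkwp haxry jpnpf orv wuyh sjnzu qavb lkfw ffak refjo
Hunk 2: at line 10 remove [sjnzu,qavb,lkfw] add [zoaxj] -> 14 lines: yvtn cgfj bavn fli mmnj rro pkwp haxry jpnpf orv wuyh zoaxj ffak refjo
Hunk 3: at line 7 remove [haxry,jpnpf] add [nzwe,nuv,hsm] -> 15 lines: yvtn cgfj bavn fli mmnj rro pkwp nzwe nuv hsm orv wuyh zoaxj ffak refjo
Hunk 4: at line 1 remove [cgfj,bavn] add [tph] -> 14 lines: yvtn tph fli mmnj rro pkwp nzwe nuv hsm orv wuyh zoaxj ffak refjo
Hunk 5: at line 7 remove [hsm,orv] add [yuvo,lie,jpxxf] -> 15 lines: yvtn tph fli mmnj rro pkwp nzwe nuv yuvo lie jpxxf wuyh zoaxj ffak refjo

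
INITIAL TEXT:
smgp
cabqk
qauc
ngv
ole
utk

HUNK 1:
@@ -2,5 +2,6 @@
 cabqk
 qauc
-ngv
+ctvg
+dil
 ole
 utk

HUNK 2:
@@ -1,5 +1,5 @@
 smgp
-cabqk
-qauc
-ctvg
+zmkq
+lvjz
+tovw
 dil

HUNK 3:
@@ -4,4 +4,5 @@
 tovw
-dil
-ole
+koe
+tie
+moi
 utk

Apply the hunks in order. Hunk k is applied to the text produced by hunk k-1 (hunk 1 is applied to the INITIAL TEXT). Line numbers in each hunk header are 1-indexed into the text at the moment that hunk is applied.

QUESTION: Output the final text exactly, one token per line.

Answer: smgp
zmkq
lvjz
tovw
koe
tie
moi
utk

Derivation:
Hunk 1: at line 2 remove [ngv] add [ctvg,dil] -> 7 lines: smgp cabqk qauc ctvg dil ole utk
Hunk 2: at line 1 remove [cabqk,qauc,ctvg] add [zmkq,lvjz,tovw] -> 7 lines: smgp zmkq lvjz tovw dil ole utk
Hunk 3: at line 4 remove [dil,ole] add [koe,tie,moi] -> 8 lines: smgp zmkq lvjz tovw koe tie moi utk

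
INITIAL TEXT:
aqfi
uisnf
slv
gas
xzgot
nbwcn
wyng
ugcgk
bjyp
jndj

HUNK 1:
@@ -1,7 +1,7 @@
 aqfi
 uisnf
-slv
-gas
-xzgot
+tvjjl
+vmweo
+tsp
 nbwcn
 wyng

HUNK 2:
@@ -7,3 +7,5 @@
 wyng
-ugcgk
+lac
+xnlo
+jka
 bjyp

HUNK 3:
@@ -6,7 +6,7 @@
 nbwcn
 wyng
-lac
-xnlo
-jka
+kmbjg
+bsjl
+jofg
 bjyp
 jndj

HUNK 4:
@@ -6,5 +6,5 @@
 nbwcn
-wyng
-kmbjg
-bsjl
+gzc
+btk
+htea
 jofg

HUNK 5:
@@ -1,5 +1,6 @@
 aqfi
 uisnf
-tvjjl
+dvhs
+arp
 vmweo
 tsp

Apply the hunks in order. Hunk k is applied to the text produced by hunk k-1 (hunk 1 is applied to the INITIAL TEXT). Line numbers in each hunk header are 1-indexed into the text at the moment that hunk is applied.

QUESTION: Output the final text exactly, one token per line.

Hunk 1: at line 1 remove [slv,gas,xzgot] add [tvjjl,vmweo,tsp] -> 10 lines: aqfi uisnf tvjjl vmweo tsp nbwcn wyng ugcgk bjyp jndj
Hunk 2: at line 7 remove [ugcgk] add [lac,xnlo,jka] -> 12 lines: aqfi uisnf tvjjl vmweo tsp nbwcn wyng lac xnlo jka bjyp jndj
Hunk 3: at line 6 remove [lac,xnlo,jka] add [kmbjg,bsjl,jofg] -> 12 lines: aqfi uisnf tvjjl vmweo tsp nbwcn wyng kmbjg bsjl jofg bjyp jndj
Hunk 4: at line 6 remove [wyng,kmbjg,bsjl] add [gzc,btk,htea] -> 12 lines: aqfi uisnf tvjjl vmweo tsp nbwcn gzc btk htea jofg bjyp jndj
Hunk 5: at line 1 remove [tvjjl] add [dvhs,arp] -> 13 lines: aqfi uisnf dvhs arp vmweo tsp nbwcn gzc btk htea jofg bjyp jndj

Answer: aqfi
uisnf
dvhs
arp
vmweo
tsp
nbwcn
gzc
btk
htea
jofg
bjyp
jndj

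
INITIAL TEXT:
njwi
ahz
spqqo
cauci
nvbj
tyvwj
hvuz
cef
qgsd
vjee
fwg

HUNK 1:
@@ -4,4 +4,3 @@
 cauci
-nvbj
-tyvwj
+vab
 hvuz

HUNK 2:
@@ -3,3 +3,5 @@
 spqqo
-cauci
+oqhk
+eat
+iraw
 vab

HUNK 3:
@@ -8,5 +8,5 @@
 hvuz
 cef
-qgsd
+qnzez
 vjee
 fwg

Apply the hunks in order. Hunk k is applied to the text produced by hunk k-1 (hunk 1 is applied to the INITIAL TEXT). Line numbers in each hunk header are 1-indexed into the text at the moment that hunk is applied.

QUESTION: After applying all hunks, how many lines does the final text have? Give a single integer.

Hunk 1: at line 4 remove [nvbj,tyvwj] add [vab] -> 10 lines: njwi ahz spqqo cauci vab hvuz cef qgsd vjee fwg
Hunk 2: at line 3 remove [cauci] add [oqhk,eat,iraw] -> 12 lines: njwi ahz spqqo oqhk eat iraw vab hvuz cef qgsd vjee fwg
Hunk 3: at line 8 remove [qgsd] add [qnzez] -> 12 lines: njwi ahz spqqo oqhk eat iraw vab hvuz cef qnzez vjee fwg
Final line count: 12

Answer: 12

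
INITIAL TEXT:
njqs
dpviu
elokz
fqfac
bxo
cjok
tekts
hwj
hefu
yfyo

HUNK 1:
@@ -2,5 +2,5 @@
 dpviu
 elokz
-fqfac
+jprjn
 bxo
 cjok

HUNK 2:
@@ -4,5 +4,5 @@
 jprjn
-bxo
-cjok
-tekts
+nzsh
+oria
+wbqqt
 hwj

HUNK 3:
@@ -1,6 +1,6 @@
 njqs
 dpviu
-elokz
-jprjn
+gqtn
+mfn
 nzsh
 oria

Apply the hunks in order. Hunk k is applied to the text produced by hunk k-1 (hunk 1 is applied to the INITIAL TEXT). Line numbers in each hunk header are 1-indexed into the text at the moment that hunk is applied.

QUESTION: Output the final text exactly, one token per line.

Answer: njqs
dpviu
gqtn
mfn
nzsh
oria
wbqqt
hwj
hefu
yfyo

Derivation:
Hunk 1: at line 2 remove [fqfac] add [jprjn] -> 10 lines: njqs dpviu elokz jprjn bxo cjok tekts hwj hefu yfyo
Hunk 2: at line 4 remove [bxo,cjok,tekts] add [nzsh,oria,wbqqt] -> 10 lines: njqs dpviu elokz jprjn nzsh oria wbqqt hwj hefu yfyo
Hunk 3: at line 1 remove [elokz,jprjn] add [gqtn,mfn] -> 10 lines: njqs dpviu gqtn mfn nzsh oria wbqqt hwj hefu yfyo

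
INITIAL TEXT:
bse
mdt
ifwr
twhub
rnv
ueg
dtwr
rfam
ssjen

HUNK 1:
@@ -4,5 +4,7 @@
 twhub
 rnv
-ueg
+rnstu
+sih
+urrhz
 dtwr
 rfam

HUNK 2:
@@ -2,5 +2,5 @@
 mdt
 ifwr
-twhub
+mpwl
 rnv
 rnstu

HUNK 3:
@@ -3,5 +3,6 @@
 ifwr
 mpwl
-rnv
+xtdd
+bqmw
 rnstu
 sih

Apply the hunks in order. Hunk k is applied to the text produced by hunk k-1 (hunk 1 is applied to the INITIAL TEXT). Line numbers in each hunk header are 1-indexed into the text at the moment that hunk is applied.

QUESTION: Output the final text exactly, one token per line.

Hunk 1: at line 4 remove [ueg] add [rnstu,sih,urrhz] -> 11 lines: bse mdt ifwr twhub rnv rnstu sih urrhz dtwr rfam ssjen
Hunk 2: at line 2 remove [twhub] add [mpwl] -> 11 lines: bse mdt ifwr mpwl rnv rnstu sih urrhz dtwr rfam ssjen
Hunk 3: at line 3 remove [rnv] add [xtdd,bqmw] -> 12 lines: bse mdt ifwr mpwl xtdd bqmw rnstu sih urrhz dtwr rfam ssjen

Answer: bse
mdt
ifwr
mpwl
xtdd
bqmw
rnstu
sih
urrhz
dtwr
rfam
ssjen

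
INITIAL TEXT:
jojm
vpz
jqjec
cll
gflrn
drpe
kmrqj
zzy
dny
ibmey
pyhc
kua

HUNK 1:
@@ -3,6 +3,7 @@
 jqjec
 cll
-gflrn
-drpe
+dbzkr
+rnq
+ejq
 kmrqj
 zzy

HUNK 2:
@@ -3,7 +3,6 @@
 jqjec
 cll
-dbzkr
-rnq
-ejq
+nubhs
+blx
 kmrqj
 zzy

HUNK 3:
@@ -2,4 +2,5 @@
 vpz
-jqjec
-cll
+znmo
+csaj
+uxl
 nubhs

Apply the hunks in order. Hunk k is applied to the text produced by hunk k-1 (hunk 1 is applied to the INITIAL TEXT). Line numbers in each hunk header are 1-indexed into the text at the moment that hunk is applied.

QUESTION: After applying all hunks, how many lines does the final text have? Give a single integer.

Answer: 13

Derivation:
Hunk 1: at line 3 remove [gflrn,drpe] add [dbzkr,rnq,ejq] -> 13 lines: jojm vpz jqjec cll dbzkr rnq ejq kmrqj zzy dny ibmey pyhc kua
Hunk 2: at line 3 remove [dbzkr,rnq,ejq] add [nubhs,blx] -> 12 lines: jojm vpz jqjec cll nubhs blx kmrqj zzy dny ibmey pyhc kua
Hunk 3: at line 2 remove [jqjec,cll] add [znmo,csaj,uxl] -> 13 lines: jojm vpz znmo csaj uxl nubhs blx kmrqj zzy dny ibmey pyhc kua
Final line count: 13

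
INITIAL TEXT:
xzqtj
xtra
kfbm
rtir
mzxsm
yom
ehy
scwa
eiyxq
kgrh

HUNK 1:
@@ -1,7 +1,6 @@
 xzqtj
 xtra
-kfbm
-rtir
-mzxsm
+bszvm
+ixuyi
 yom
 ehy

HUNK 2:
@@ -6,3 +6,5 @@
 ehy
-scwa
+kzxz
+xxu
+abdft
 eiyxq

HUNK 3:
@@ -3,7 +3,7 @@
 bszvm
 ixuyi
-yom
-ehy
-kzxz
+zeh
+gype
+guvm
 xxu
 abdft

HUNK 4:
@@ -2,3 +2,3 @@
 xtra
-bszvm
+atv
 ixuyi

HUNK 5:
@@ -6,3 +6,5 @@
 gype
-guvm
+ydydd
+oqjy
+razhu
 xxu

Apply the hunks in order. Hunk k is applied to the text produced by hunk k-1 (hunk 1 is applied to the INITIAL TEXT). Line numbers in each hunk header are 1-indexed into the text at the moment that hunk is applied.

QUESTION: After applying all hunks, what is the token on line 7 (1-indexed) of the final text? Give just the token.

Hunk 1: at line 1 remove [kfbm,rtir,mzxsm] add [bszvm,ixuyi] -> 9 lines: xzqtj xtra bszvm ixuyi yom ehy scwa eiyxq kgrh
Hunk 2: at line 6 remove [scwa] add [kzxz,xxu,abdft] -> 11 lines: xzqtj xtra bszvm ixuyi yom ehy kzxz xxu abdft eiyxq kgrh
Hunk 3: at line 3 remove [yom,ehy,kzxz] add [zeh,gype,guvm] -> 11 lines: xzqtj xtra bszvm ixuyi zeh gype guvm xxu abdft eiyxq kgrh
Hunk 4: at line 2 remove [bszvm] add [atv] -> 11 lines: xzqtj xtra atv ixuyi zeh gype guvm xxu abdft eiyxq kgrh
Hunk 5: at line 6 remove [guvm] add [ydydd,oqjy,razhu] -> 13 lines: xzqtj xtra atv ixuyi zeh gype ydydd oqjy razhu xxu abdft eiyxq kgrh
Final line 7: ydydd

Answer: ydydd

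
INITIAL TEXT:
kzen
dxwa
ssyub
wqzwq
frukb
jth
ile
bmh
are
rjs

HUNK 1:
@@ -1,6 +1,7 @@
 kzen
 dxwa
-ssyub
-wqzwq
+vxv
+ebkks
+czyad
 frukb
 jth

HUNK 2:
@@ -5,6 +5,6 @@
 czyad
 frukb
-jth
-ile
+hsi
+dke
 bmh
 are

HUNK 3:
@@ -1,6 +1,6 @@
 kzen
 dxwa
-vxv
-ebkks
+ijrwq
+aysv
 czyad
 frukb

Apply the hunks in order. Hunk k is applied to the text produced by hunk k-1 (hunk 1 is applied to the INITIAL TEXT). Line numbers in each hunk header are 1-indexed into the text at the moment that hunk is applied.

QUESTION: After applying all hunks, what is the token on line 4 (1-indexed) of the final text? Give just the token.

Hunk 1: at line 1 remove [ssyub,wqzwq] add [vxv,ebkks,czyad] -> 11 lines: kzen dxwa vxv ebkks czyad frukb jth ile bmh are rjs
Hunk 2: at line 5 remove [jth,ile] add [hsi,dke] -> 11 lines: kzen dxwa vxv ebkks czyad frukb hsi dke bmh are rjs
Hunk 3: at line 1 remove [vxv,ebkks] add [ijrwq,aysv] -> 11 lines: kzen dxwa ijrwq aysv czyad frukb hsi dke bmh are rjs
Final line 4: aysv

Answer: aysv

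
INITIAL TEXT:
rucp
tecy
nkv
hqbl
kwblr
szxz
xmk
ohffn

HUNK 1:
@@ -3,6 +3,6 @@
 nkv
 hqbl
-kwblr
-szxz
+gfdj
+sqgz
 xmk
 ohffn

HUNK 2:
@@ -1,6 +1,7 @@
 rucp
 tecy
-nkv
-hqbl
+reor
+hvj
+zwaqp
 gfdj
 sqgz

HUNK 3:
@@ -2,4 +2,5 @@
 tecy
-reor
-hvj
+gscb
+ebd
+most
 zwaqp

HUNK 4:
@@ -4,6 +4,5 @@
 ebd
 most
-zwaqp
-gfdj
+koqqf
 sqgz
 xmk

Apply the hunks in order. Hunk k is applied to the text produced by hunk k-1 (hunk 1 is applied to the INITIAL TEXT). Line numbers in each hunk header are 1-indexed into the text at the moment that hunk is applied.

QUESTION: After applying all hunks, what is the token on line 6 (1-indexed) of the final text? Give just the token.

Answer: koqqf

Derivation:
Hunk 1: at line 3 remove [kwblr,szxz] add [gfdj,sqgz] -> 8 lines: rucp tecy nkv hqbl gfdj sqgz xmk ohffn
Hunk 2: at line 1 remove [nkv,hqbl] add [reor,hvj,zwaqp] -> 9 lines: rucp tecy reor hvj zwaqp gfdj sqgz xmk ohffn
Hunk 3: at line 2 remove [reor,hvj] add [gscb,ebd,most] -> 10 lines: rucp tecy gscb ebd most zwaqp gfdj sqgz xmk ohffn
Hunk 4: at line 4 remove [zwaqp,gfdj] add [koqqf] -> 9 lines: rucp tecy gscb ebd most koqqf sqgz xmk ohffn
Final line 6: koqqf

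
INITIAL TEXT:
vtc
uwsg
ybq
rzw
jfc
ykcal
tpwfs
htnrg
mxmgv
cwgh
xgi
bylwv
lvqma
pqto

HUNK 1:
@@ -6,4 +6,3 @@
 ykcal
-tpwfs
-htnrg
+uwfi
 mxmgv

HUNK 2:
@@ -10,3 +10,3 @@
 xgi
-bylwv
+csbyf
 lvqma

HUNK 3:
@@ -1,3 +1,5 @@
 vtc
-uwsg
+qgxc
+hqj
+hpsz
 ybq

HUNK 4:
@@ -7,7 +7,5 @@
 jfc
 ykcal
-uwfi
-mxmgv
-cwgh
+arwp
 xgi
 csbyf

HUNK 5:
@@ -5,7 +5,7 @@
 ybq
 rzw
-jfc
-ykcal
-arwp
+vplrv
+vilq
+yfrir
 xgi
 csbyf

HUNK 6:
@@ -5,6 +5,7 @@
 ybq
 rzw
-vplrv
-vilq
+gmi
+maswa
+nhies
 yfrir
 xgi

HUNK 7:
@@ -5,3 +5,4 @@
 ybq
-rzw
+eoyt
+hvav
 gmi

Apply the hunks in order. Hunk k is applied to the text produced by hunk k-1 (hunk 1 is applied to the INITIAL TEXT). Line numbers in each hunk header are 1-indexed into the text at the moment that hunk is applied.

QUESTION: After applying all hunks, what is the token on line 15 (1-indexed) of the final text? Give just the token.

Answer: pqto

Derivation:
Hunk 1: at line 6 remove [tpwfs,htnrg] add [uwfi] -> 13 lines: vtc uwsg ybq rzw jfc ykcal uwfi mxmgv cwgh xgi bylwv lvqma pqto
Hunk 2: at line 10 remove [bylwv] add [csbyf] -> 13 lines: vtc uwsg ybq rzw jfc ykcal uwfi mxmgv cwgh xgi csbyf lvqma pqto
Hunk 3: at line 1 remove [uwsg] add [qgxc,hqj,hpsz] -> 15 lines: vtc qgxc hqj hpsz ybq rzw jfc ykcal uwfi mxmgv cwgh xgi csbyf lvqma pqto
Hunk 4: at line 7 remove [uwfi,mxmgv,cwgh] add [arwp] -> 13 lines: vtc qgxc hqj hpsz ybq rzw jfc ykcal arwp xgi csbyf lvqma pqto
Hunk 5: at line 5 remove [jfc,ykcal,arwp] add [vplrv,vilq,yfrir] -> 13 lines: vtc qgxc hqj hpsz ybq rzw vplrv vilq yfrir xgi csbyf lvqma pqto
Hunk 6: at line 5 remove [vplrv,vilq] add [gmi,maswa,nhies] -> 14 lines: vtc qgxc hqj hpsz ybq rzw gmi maswa nhies yfrir xgi csbyf lvqma pqto
Hunk 7: at line 5 remove [rzw] add [eoyt,hvav] -> 15 lines: vtc qgxc hqj hpsz ybq eoyt hvav gmi maswa nhies yfrir xgi csbyf lvqma pqto
Final line 15: pqto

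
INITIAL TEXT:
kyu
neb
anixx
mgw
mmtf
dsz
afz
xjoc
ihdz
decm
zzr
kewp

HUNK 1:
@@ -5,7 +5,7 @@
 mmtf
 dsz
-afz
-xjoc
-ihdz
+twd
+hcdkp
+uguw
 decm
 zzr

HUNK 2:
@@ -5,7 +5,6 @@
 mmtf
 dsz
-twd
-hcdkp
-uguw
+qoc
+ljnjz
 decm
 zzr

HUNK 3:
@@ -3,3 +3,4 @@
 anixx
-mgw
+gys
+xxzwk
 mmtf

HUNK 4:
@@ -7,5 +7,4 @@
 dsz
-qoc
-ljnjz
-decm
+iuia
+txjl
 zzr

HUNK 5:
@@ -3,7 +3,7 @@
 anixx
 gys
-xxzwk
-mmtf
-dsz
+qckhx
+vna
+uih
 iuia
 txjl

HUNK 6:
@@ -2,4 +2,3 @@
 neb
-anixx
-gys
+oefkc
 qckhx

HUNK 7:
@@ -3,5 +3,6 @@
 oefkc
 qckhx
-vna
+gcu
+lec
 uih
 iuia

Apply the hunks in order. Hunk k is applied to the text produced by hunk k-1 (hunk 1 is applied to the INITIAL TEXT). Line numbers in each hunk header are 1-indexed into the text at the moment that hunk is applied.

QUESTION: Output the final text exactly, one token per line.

Answer: kyu
neb
oefkc
qckhx
gcu
lec
uih
iuia
txjl
zzr
kewp

Derivation:
Hunk 1: at line 5 remove [afz,xjoc,ihdz] add [twd,hcdkp,uguw] -> 12 lines: kyu neb anixx mgw mmtf dsz twd hcdkp uguw decm zzr kewp
Hunk 2: at line 5 remove [twd,hcdkp,uguw] add [qoc,ljnjz] -> 11 lines: kyu neb anixx mgw mmtf dsz qoc ljnjz decm zzr kewp
Hunk 3: at line 3 remove [mgw] add [gys,xxzwk] -> 12 lines: kyu neb anixx gys xxzwk mmtf dsz qoc ljnjz decm zzr kewp
Hunk 4: at line 7 remove [qoc,ljnjz,decm] add [iuia,txjl] -> 11 lines: kyu neb anixx gys xxzwk mmtf dsz iuia txjl zzr kewp
Hunk 5: at line 3 remove [xxzwk,mmtf,dsz] add [qckhx,vna,uih] -> 11 lines: kyu neb anixx gys qckhx vna uih iuia txjl zzr kewp
Hunk 6: at line 2 remove [anixx,gys] add [oefkc] -> 10 lines: kyu neb oefkc qckhx vna uih iuia txjl zzr kewp
Hunk 7: at line 3 remove [vna] add [gcu,lec] -> 11 lines: kyu neb oefkc qckhx gcu lec uih iuia txjl zzr kewp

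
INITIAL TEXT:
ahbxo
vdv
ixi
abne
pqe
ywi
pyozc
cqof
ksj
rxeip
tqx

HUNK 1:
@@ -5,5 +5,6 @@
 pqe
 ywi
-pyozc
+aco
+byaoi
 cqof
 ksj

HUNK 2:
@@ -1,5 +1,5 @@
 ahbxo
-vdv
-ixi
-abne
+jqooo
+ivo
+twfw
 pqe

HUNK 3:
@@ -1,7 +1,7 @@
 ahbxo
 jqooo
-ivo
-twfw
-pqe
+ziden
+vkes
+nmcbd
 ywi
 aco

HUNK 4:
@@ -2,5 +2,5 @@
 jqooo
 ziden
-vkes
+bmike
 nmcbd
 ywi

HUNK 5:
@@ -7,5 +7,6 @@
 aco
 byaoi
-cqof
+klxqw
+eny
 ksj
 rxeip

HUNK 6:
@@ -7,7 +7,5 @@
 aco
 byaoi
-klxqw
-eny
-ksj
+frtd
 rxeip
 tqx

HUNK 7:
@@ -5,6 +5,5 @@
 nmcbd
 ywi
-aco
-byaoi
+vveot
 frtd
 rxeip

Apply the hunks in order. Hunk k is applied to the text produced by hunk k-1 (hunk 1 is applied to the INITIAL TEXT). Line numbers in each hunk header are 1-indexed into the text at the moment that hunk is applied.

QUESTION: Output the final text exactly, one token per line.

Answer: ahbxo
jqooo
ziden
bmike
nmcbd
ywi
vveot
frtd
rxeip
tqx

Derivation:
Hunk 1: at line 5 remove [pyozc] add [aco,byaoi] -> 12 lines: ahbxo vdv ixi abne pqe ywi aco byaoi cqof ksj rxeip tqx
Hunk 2: at line 1 remove [vdv,ixi,abne] add [jqooo,ivo,twfw] -> 12 lines: ahbxo jqooo ivo twfw pqe ywi aco byaoi cqof ksj rxeip tqx
Hunk 3: at line 1 remove [ivo,twfw,pqe] add [ziden,vkes,nmcbd] -> 12 lines: ahbxo jqooo ziden vkes nmcbd ywi aco byaoi cqof ksj rxeip tqx
Hunk 4: at line 2 remove [vkes] add [bmike] -> 12 lines: ahbxo jqooo ziden bmike nmcbd ywi aco byaoi cqof ksj rxeip tqx
Hunk 5: at line 7 remove [cqof] add [klxqw,eny] -> 13 lines: ahbxo jqooo ziden bmike nmcbd ywi aco byaoi klxqw eny ksj rxeip tqx
Hunk 6: at line 7 remove [klxqw,eny,ksj] add [frtd] -> 11 lines: ahbxo jqooo ziden bmike nmcbd ywi aco byaoi frtd rxeip tqx
Hunk 7: at line 5 remove [aco,byaoi] add [vveot] -> 10 lines: ahbxo jqooo ziden bmike nmcbd ywi vveot frtd rxeip tqx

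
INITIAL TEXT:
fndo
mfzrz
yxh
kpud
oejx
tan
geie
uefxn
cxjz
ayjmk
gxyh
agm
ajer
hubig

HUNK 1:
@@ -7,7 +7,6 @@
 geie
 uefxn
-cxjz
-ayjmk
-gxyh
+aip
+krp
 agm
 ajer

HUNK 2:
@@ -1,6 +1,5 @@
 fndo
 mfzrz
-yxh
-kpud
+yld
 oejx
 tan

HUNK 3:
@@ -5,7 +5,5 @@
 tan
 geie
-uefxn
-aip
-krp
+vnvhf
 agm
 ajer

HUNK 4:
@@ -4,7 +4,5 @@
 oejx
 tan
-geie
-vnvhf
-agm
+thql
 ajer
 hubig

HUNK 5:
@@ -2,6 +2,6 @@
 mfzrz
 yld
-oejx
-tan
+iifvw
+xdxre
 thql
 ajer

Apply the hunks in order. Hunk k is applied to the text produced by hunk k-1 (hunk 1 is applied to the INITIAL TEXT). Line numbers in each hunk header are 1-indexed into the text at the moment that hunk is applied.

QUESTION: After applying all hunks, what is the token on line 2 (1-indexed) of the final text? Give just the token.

Hunk 1: at line 7 remove [cxjz,ayjmk,gxyh] add [aip,krp] -> 13 lines: fndo mfzrz yxh kpud oejx tan geie uefxn aip krp agm ajer hubig
Hunk 2: at line 1 remove [yxh,kpud] add [yld] -> 12 lines: fndo mfzrz yld oejx tan geie uefxn aip krp agm ajer hubig
Hunk 3: at line 5 remove [uefxn,aip,krp] add [vnvhf] -> 10 lines: fndo mfzrz yld oejx tan geie vnvhf agm ajer hubig
Hunk 4: at line 4 remove [geie,vnvhf,agm] add [thql] -> 8 lines: fndo mfzrz yld oejx tan thql ajer hubig
Hunk 5: at line 2 remove [oejx,tan] add [iifvw,xdxre] -> 8 lines: fndo mfzrz yld iifvw xdxre thql ajer hubig
Final line 2: mfzrz

Answer: mfzrz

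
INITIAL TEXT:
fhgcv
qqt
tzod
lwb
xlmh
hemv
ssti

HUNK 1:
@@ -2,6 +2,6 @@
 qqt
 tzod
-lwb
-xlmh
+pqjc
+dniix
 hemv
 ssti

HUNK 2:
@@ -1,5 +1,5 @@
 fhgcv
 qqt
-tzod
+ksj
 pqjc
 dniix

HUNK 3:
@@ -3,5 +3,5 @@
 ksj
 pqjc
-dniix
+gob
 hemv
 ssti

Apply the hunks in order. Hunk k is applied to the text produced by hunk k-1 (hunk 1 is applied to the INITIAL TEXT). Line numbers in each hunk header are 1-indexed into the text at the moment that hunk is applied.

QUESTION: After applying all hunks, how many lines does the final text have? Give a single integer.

Answer: 7

Derivation:
Hunk 1: at line 2 remove [lwb,xlmh] add [pqjc,dniix] -> 7 lines: fhgcv qqt tzod pqjc dniix hemv ssti
Hunk 2: at line 1 remove [tzod] add [ksj] -> 7 lines: fhgcv qqt ksj pqjc dniix hemv ssti
Hunk 3: at line 3 remove [dniix] add [gob] -> 7 lines: fhgcv qqt ksj pqjc gob hemv ssti
Final line count: 7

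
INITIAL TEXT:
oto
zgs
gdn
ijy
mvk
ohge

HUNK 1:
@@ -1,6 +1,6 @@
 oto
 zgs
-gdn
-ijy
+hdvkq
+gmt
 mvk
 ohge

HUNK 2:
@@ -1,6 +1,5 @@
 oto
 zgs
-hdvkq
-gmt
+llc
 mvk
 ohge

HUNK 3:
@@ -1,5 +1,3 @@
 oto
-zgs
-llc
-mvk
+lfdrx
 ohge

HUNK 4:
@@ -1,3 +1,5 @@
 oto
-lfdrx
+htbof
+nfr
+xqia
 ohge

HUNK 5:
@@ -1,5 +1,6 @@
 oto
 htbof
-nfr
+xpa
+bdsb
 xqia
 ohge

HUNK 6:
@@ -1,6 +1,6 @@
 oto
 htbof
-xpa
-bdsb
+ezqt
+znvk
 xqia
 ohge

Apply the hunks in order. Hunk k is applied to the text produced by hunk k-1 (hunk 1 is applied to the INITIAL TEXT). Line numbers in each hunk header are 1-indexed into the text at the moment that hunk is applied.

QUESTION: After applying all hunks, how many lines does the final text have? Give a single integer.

Answer: 6

Derivation:
Hunk 1: at line 1 remove [gdn,ijy] add [hdvkq,gmt] -> 6 lines: oto zgs hdvkq gmt mvk ohge
Hunk 2: at line 1 remove [hdvkq,gmt] add [llc] -> 5 lines: oto zgs llc mvk ohge
Hunk 3: at line 1 remove [zgs,llc,mvk] add [lfdrx] -> 3 lines: oto lfdrx ohge
Hunk 4: at line 1 remove [lfdrx] add [htbof,nfr,xqia] -> 5 lines: oto htbof nfr xqia ohge
Hunk 5: at line 1 remove [nfr] add [xpa,bdsb] -> 6 lines: oto htbof xpa bdsb xqia ohge
Hunk 6: at line 1 remove [xpa,bdsb] add [ezqt,znvk] -> 6 lines: oto htbof ezqt znvk xqia ohge
Final line count: 6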